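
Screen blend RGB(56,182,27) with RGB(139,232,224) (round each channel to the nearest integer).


Screen: C = 255 - (255-A)×(255-B)/255, rounded to nearest integer
R: 255 - (255-56)×(255-139)/255 = 255 - 23084/255 ≈ 255 - 90.525 = 164.475 → 164
G: 255 - (255-182)×(255-232)/255 = 255 - 1679/255 ≈ 255 - 6.584 = 248.416 → 248
B: 255 - (255-27)×(255-224)/255 = 255 - 7068/255 ≈ 255 - 27.718 = 227.282 → 227
= RGB(164, 248, 227)


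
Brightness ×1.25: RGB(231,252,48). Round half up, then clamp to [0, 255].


Multiply each channel by 1.25, round half up, clamp to [0, 255]
R: 231×1.25 = 288.75 → round → 289 → clamp → 255
G: 252×1.25 = 315 → clamp → 255
B: 48×1.25 = 60
= RGB(255, 255, 60)


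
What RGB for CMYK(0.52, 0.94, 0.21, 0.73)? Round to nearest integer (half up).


R = 255 × (1-C) × (1-K) = 255 × 0.48 × 0.27 = 33.048 → 33
G = 255 × (1-M) × (1-K) = 255 × 0.06 × 0.27 = 4.131 → 4
B = 255 × (1-Y) × (1-K) = 255 × 0.79 × 0.27 = 54.3915 → 54
= RGB(33, 4, 54)


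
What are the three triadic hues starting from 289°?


Triadic: equally spaced at 120° intervals
H1 = 289°
H2 = (289 + 120) mod 360 = 49°
H3 = (289 + 240) mod 360 = 169°
Triadic = 289°, 49°, 169°


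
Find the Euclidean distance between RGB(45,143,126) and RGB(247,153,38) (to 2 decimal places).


d = √[(R₁-R₂)² + (G₁-G₂)² + (B₁-B₂)²]
d = √[(45-247)² + (143-153)² + (126-38)²]
d = √[40804 + 100 + 7744]
d = √48648
d ≈ 220.56


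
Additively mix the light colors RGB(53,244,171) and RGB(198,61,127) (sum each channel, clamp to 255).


Additive: each channel = min(255, C₁+C₂)
R: 53+198 = 251 → 251
G: 244+61 = 305 → 255
B: 171+127 = 298 → 255
= RGB(251, 255, 255)


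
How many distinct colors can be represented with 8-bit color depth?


Colors = 2^bits = 2^8
= 256 colors


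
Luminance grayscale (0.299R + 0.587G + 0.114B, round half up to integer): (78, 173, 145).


Gray = 0.299×R + 0.587×G + 0.114×B
Gray = 0.299×78 + 0.587×173 + 0.114×145
Gray = 23.322 + 101.551 + 16.530
Gray = 141.403 → round half up → 141
Gray = 141


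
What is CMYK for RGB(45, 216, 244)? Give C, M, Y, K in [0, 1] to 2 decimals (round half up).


R'=45/255≈0.1765, G'=216/255≈0.8471, B'=244/255≈0.9569
K = 1 - max(R',G',B') = 1 - 244/255 = 11/255 = 0.04313… → 0.04
(1-R'-K)/(1-K) simplifies to (max-R)/max with max = 244:
C = (244-45)/244 = 199/244 = 0.81557… → 0.82
M = (244-216)/244 = 28/244 = 0.11475… → 0.11
Y = (244-244)/244 = 0/244 = 0 → 0.00
= CMYK(0.82, 0.11, 0.00, 0.04)


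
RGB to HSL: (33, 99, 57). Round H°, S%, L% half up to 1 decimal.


Normalize: R'=33/255≈0.1294, G'=99/255≈0.3882, B'=57/255≈0.2235
Max=99/255, Min=33/255, Δ=Max-Min=66/255
L = (Max+Min)/2 = (99+33)/510 = 132/510 = 0.25882… → L = 25.9%
L ≤ 0.5 → S = Δ/(Max+Min) = 66/(99+33) = 66/132 = 0.5 → S = 50.0%
(the 1/255 factors cancel in S and H, so raw channel differences can be used)
Max is G' → H = 60 × ((B-R)/Δ + 2) = 60 × ((57-33)/66 + 2)
  24/66 + 2 = 0.3636… + 2 = 2.3636…
  H = 60 × 2.3636… = 141.818…° → H = 141.8°
= HSL(141.8°, 50.0%, 25.9%)


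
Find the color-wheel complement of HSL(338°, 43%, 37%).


Complement = opposite side of color wheel = hue + 180°
H' = (338 + 180) mod 360 = 158°
S and L unchanged.
= HSL(158°, 43%, 37%)


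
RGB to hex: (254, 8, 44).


R = 254 → FE (hex)
G = 8 → 08 (hex)
B = 44 → 2C (hex)
Hex = #FE082C


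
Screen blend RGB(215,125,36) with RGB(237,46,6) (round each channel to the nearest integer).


Screen: C = 255 - (255-A)×(255-B)/255, rounded to nearest integer
R: 255 - (255-215)×(255-237)/255 = 255 - 720/255 ≈ 255 - 2.824 = 252.176 → 252
G: 255 - (255-125)×(255-46)/255 = 255 - 27170/255 ≈ 255 - 106.549 = 148.451 → 148
B: 255 - (255-36)×(255-6)/255 = 255 - 54531/255 ≈ 255 - 213.847 = 41.153 → 41
= RGB(252, 148, 41)


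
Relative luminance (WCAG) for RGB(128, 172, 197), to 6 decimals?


Linearize each channel (sRGB transfer function): c = v/255; c_lin = c/12.92 if c ≤ 0.04045, else ((c+0.055)/1.055)^2.4
  R: 128/255 ≈ 0.501961 > 0.04045 → ((0.501961+0.055)/1.055)^2.4 ≈ 0.215861
  G: 172/255 ≈ 0.674510 > 0.04045 → ((0.674510+0.055)/1.055)^2.4 ≈ 0.412543
  B: 197/255 ≈ 0.772549 > 0.04045 → ((0.772549+0.055)/1.055)^2.4 ≈ 0.558340
R_lin = 0.215861, G_lin = 0.412543, B_lin = 0.558340
L = 0.2126×R + 0.7152×G + 0.0722×B
L = 0.2126×0.215861 + 0.7152×0.412543 + 0.0722×0.558340
L ≈ 0.381255


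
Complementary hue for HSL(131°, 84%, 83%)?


Complement = opposite side of color wheel = hue + 180°
H' = (131 + 180) mod 360 = 311°
S and L unchanged.
= HSL(311°, 84%, 83%)


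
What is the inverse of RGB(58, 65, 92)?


Invert: (255-R, 255-G, 255-B)
R: 255-58 = 197
G: 255-65 = 190
B: 255-92 = 163
= RGB(197, 190, 163)


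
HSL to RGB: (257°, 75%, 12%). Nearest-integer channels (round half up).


H=257°, S=0.75, L=0.12
C = (1-|2L-1|)×S = (1-|-0.76|)×0.75 = 0.18
H' = H/60 = 257/60 ≈ 4.2833; X = C×(1-|H' mod 2 - 1|) = 0.051
m = L - C/2 = 0.12 - 0.09 = 0.03
Sector ⌊H'⌋ = 4 → (R',G',B') = (0.051, 0.0, 0.18)
RGB = ((R'+m)×255, (G'+m)×255, (B'+m)×255) = (20.655, 7.65, 53.55)
Round half up → RGB(21, 8, 54)


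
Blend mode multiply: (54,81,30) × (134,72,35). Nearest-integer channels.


Multiply: C = A×B/255, rounded to nearest integer
R: 54×134/255 = 7236/255 ≈ 28.376 → 28
G: 81×72/255 = 5832/255 ≈ 22.871 → 23
B: 30×35/255 = 1050/255 ≈ 4.118 → 4
= RGB(28, 23, 4)


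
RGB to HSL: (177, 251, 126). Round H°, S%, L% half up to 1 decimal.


Normalize: R'=177/255≈0.6941, G'=251/255≈0.9843, B'=126/255≈0.4941
Max=251/255, Min=126/255, Δ=Max-Min=125/255
L = (Max+Min)/2 = (251+126)/510 = 377/510 = 0.73921… → L = 73.9%
L > 0.5 → S = Δ/(2-Max-Min) = 125/(510-251-126) = 125/133 = 0.93984… → S = 94.0%
(the 1/255 factors cancel in S and H, so raw channel differences can be used)
Max is G' → H = 60 × ((B-R)/Δ + 2) = 60 × ((126-177)/125 + 2)
  -51/125 + 2 = -0.408 + 2 = 1.592
  H = 60 × 1.592 = 95.52° → H = 95.5°
= HSL(95.5°, 94.0%, 73.9%)


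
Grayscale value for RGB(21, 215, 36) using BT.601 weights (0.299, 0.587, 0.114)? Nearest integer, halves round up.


Gray = 0.299×R + 0.587×G + 0.114×B
Gray = 0.299×21 + 0.587×215 + 0.114×36
Gray = 6.279 + 126.205 + 4.104
Gray = 136.588 → round half up → 137
Gray = 137


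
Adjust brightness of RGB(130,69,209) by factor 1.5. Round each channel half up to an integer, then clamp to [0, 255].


Multiply each channel by 1.5, round half up, clamp to [0, 255]
R: 130×1.5 = 195
G: 69×1.5 = 103.5 → round → 104
B: 209×1.5 = 313.5 → round → 314 → clamp → 255
= RGB(195, 104, 255)


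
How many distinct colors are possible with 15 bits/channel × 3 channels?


Total bits = 15 bits/channel × 3 channels = 45 bits
Distinct colors = 2^45
= 35,184,372,088,832 colors


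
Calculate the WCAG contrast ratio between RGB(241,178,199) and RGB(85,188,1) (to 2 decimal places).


Linearize each sRGB channel c=v/255: c/12.92 if c ≤ 0.04045 else ((c+0.055)/1.055)^2.4
L = 0.2126×R_lin + 0.7152×G_lin + 0.0722×B_lin
Color 1 (241,178,199):
  R=241: 241/255≈0.9451 > 0.04045 → ((0.9451+0.055)/1.055)^2.4 ≈ 0.87962
  G=178: 178/255≈0.6980 > 0.04045 → ((0.6980+0.055)/1.055)^2.4 ≈ 0.44520
  B=199: 199/255≈0.7804 > 0.04045 → ((0.7804+0.055)/1.055)^2.4 ≈ 0.57112
  L1 = 0.2126×0.87962 + 0.7152×0.44520 + 0.0722×0.57112 ≈ 0.54665
Color 2 (85,188,1):
  R=85: 85/255≈0.3333 > 0.04045 → ((0.3333+0.055)/1.055)^2.4 ≈ 0.09084
  G=188: 188/255≈0.7373 > 0.04045 → ((0.7373+0.055)/1.055)^2.4 ≈ 0.50289
  B=1: 1/255≈0.0039 ≤ 0.04045 → 0.0039/12.92 ≈ 0.00030
  L2 = 0.2126×0.09084 + 0.7152×0.50289 + 0.0722×0.00030 ≈ 0.37900
Lighter = 0.54665, Darker = 0.37900
Ratio = (L_lighter + 0.05) / (L_darker + 0.05)
Ratio = (0.54665 + 0.05) / (0.37900 + 0.05) = 0.59665 / 0.42900 ≈ 1.3908
Ratio ≈ 1.39:1


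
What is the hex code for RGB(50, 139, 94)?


R = 50 → 32 (hex)
G = 139 → 8B (hex)
B = 94 → 5E (hex)
Hex = #328B5E


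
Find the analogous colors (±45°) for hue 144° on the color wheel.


Base hue: 144°
Left analog: (144 - 45) mod 360 = 99°
Right analog: (144 + 45) mod 360 = 189°
Analogous hues = 99° and 189°


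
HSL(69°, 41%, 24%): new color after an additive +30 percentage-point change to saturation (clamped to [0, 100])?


Original S = 41%
Adjustment = +30 percentage points
New S = 41 + (30) = 71
Clamp to [0, 100] → 71
= HSL(69°, 71%, 24%)


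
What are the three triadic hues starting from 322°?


Triadic: equally spaced at 120° intervals
H1 = 322°
H2 = (322 + 120) mod 360 = 82°
H3 = (322 + 240) mod 360 = 202°
Triadic = 322°, 82°, 202°


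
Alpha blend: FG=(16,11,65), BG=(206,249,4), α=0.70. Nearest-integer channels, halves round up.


C = α×F + (1-α)×B, with 1-α = 0.30
R: 0.70×16 + 0.30×206 = 11.20 + 61.80 = 73.00 → 73
G: 0.70×11 + 0.30×249 = 7.70 + 74.70 = 82.40 → 82
B: 0.70×65 + 0.30×4 = 45.50 + 1.20 = 46.70 → 47
= RGB(73, 82, 47)


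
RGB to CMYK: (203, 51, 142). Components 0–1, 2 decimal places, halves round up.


R'=203/255≈0.7961, G'=51/255≈0.2000, B'=142/255≈0.5569
K = 1 - max(R',G',B') = 1 - 203/255 = 52/255 = 0.20392… → 0.20
(1-R'-K)/(1-K) simplifies to (max-R)/max with max = 203:
C = (203-203)/203 = 0/203 = 0 → 0.00
M = (203-51)/203 = 152/203 = 0.74876… → 0.75
Y = (203-142)/203 = 61/203 = 0.30049… → 0.30
= CMYK(0.00, 0.75, 0.30, 0.20)


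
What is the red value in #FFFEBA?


Color: #FFFEBA
R = FF = 255
G = FE = 254
B = BA = 186
Red = 255


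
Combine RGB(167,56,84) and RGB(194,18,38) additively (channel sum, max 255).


Additive: each channel = min(255, C₁+C₂)
R: 167+194 = 361 → 255
G: 56+18 = 74 → 74
B: 84+38 = 122 → 122
= RGB(255, 74, 122)


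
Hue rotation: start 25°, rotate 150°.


New hue = (H + rotation) mod 360
New hue = (25 + 150) mod 360
= 175 mod 360
= 175°


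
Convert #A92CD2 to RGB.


A9 → 169 (R)
2C → 44 (G)
D2 → 210 (B)
= RGB(169, 44, 210)


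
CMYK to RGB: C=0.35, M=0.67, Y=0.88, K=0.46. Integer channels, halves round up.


R = 255 × (1-C) × (1-K) = 255 × 0.65 × 0.54 = 89.505 → 90
G = 255 × (1-M) × (1-K) = 255 × 0.33 × 0.54 = 45.441 → 45
B = 255 × (1-Y) × (1-K) = 255 × 0.12 × 0.54 = 16.524 → 17
= RGB(90, 45, 17)


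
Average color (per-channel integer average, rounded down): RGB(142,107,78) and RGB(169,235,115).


Midpoint: each channel = ⌊(C₁+C₂)/2⌋
R: ⌊(142+169)/2⌋ = 155
G: ⌊(107+235)/2⌋ = 171
B: ⌊(78+115)/2⌋ = 96
= RGB(155, 171, 96)


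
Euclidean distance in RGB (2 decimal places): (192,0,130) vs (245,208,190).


d = √[(R₁-R₂)² + (G₁-G₂)² + (B₁-B₂)²]
d = √[(192-245)² + (0-208)² + (130-190)²]
d = √[2809 + 43264 + 3600]
d = √49673
d ≈ 222.87


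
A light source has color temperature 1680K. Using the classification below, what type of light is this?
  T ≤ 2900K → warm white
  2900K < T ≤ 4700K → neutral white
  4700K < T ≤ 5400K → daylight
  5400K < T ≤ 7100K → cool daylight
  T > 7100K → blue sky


Temperature: 1680K
1680K ≤ 2900K → warm white
Classification: warm white


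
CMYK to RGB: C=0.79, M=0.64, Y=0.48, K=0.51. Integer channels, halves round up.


R = 255 × (1-C) × (1-K) = 255 × 0.21 × 0.49 = 26.2395 → 26
G = 255 × (1-M) × (1-K) = 255 × 0.36 × 0.49 = 44.982 → 45
B = 255 × (1-Y) × (1-K) = 255 × 0.52 × 0.49 = 64.974 → 65
= RGB(26, 45, 65)


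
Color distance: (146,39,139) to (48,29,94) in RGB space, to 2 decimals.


d = √[(R₁-R₂)² + (G₁-G₂)² + (B₁-B₂)²]
d = √[(146-48)² + (39-29)² + (139-94)²]
d = √[9604 + 100 + 2025]
d = √11729
d ≈ 108.30


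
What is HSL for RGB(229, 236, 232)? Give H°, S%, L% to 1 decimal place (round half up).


Normalize: R'=229/255≈0.8980, G'=236/255≈0.9255, B'=232/255≈0.9098
Max=236/255, Min=229/255, Δ=Max-Min=7/255
L = (Max+Min)/2 = (236+229)/510 = 465/510 = 0.91176… → L = 91.2%
L > 0.5 → S = Δ/(2-Max-Min) = 7/(510-236-229) = 7/45 = 0.15555… → S = 15.6%
(the 1/255 factors cancel in S and H, so raw channel differences can be used)
Max is G' → H = 60 × ((B-R)/Δ + 2) = 60 × ((232-229)/7 + 2)
  3/7 + 2 = 0.4285… + 2 = 2.4285…
  H = 60 × 2.4285… = 145.714…° → H = 145.7°
= HSL(145.7°, 15.6%, 91.2%)


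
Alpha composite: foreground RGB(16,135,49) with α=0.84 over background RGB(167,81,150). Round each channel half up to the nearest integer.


C = α×F + (1-α)×B, with 1-α = 0.16
R: 0.84×16 + 0.16×167 = 13.44 + 26.72 = 40.16 → 40
G: 0.84×135 + 0.16×81 = 113.40 + 12.96 = 126.36 → 126
B: 0.84×49 + 0.16×150 = 41.16 + 24.00 = 65.16 → 65
= RGB(40, 126, 65)


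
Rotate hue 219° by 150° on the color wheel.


New hue = (H + rotation) mod 360
New hue = (219 + 150) mod 360
= 369 mod 360
= 9°


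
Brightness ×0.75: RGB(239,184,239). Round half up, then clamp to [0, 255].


Multiply each channel by 0.75, round half up, clamp to [0, 255]
R: 239×0.75 = 179.25 → round → 179
G: 184×0.75 = 138
B: 239×0.75 = 179.25 → round → 179
= RGB(179, 138, 179)


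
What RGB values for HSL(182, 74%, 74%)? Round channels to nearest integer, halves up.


H=182°, S=0.74, L=0.74
C = (1-|2L-1|)×S = (1-|0.48|)×0.74 = 0.3848
H' = H/60 = 182/60 ≈ 3.0333; X = C×(1-|H' mod 2 - 1|) ≈ 0.3720
m = L - C/2 = 0.74 - 0.1924 = 0.5476
Sector ⌊H'⌋ = 3 → (R',G',B') = (0.0, ≈0.3720, 0.3848)
RGB = ((R'+m)×255, (G'+m)×255, (B'+m)×255) = (139.638, 234.4912, 237.762)
Round half up → RGB(140, 234, 238)


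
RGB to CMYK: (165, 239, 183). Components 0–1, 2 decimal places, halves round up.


R'=165/255≈0.6471, G'=239/255≈0.9373, B'=183/255≈0.7176
K = 1 - max(R',G',B') = 1 - 239/255 = 16/255 = 0.06274… → 0.06
(1-R'-K)/(1-K) simplifies to (max-R)/max with max = 239:
C = (239-165)/239 = 74/239 = 0.30962… → 0.31
M = (239-239)/239 = 0/239 = 0 → 0.00
Y = (239-183)/239 = 56/239 = 0.23430… → 0.23
= CMYK(0.31, 0.00, 0.23, 0.06)


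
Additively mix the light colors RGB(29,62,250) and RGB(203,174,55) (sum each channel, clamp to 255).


Additive: each channel = min(255, C₁+C₂)
R: 29+203 = 232 → 232
G: 62+174 = 236 → 236
B: 250+55 = 305 → 255
= RGB(232, 236, 255)


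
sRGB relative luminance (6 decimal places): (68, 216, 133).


Linearize each channel (sRGB transfer function): c = v/255; c_lin = c/12.92 if c ≤ 0.04045, else ((c+0.055)/1.055)^2.4
  R: 68/255 ≈ 0.266667 > 0.04045 → ((0.266667+0.055)/1.055)^2.4 ≈ 0.057805
  G: 216/255 ≈ 0.847059 > 0.04045 → ((0.847059+0.055)/1.055)^2.4 ≈ 0.686685
  B: 133/255 ≈ 0.521569 > 0.04045 → ((0.521569+0.055)/1.055)^2.4 ≈ 0.234551
R_lin = 0.057805, G_lin = 0.686685, B_lin = 0.234551
L = 0.2126×R + 0.7152×G + 0.0722×B
L = 0.2126×0.057805 + 0.7152×0.686685 + 0.0722×0.234551
L ≈ 0.520341


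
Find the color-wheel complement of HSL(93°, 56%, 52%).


Complement = opposite side of color wheel = hue + 180°
H' = (93 + 180) mod 360 = 273°
S and L unchanged.
= HSL(273°, 56%, 52%)


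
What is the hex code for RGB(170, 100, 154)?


R = 170 → AA (hex)
G = 100 → 64 (hex)
B = 154 → 9A (hex)
Hex = #AA649A


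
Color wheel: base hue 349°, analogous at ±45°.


Base hue: 349°
Left analog: (349 - 45) mod 360 = 304°
Right analog: (349 + 45) mod 360 = 34°
Analogous hues = 304° and 34°


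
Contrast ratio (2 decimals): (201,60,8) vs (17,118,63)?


Linearize each sRGB channel c=v/255: c/12.92 if c ≤ 0.04045 else ((c+0.055)/1.055)^2.4
L = 0.2126×R_lin + 0.7152×G_lin + 0.0722×B_lin
Color 1 (201,60,8):
  R=201: 201/255≈0.7882 > 0.04045 → ((0.7882+0.055)/1.055)^2.4 ≈ 0.58408
  G=60: 60/255≈0.2353 > 0.04045 → ((0.2353+0.055)/1.055)^2.4 ≈ 0.04519
  B=8: 8/255≈0.0314 ≤ 0.04045 → 0.0314/12.92 ≈ 0.00243
  L1 = 0.2126×0.58408 + 0.7152×0.04519 + 0.0722×0.00243 ≈ 0.15667
Color 2 (17,118,63):
  R=17: 17/255≈0.0667 > 0.04045 → ((0.0667+0.055)/1.055)^2.4 ≈ 0.00561
  G=118: 118/255≈0.4627 > 0.04045 → ((0.4627+0.055)/1.055)^2.4 ≈ 0.18116
  B=63: 63/255≈0.2471 > 0.04045 → ((0.2471+0.055)/1.055)^2.4 ≈ 0.04971
  L2 = 0.2126×0.00561 + 0.7152×0.18116 + 0.0722×0.04971 ≈ 0.13435
Lighter = 0.15667, Darker = 0.13435
Ratio = (L_lighter + 0.05) / (L_darker + 0.05)
Ratio = (0.15667 + 0.05) / (0.13435 + 0.05) = 0.20667 / 0.18435 ≈ 1.1211
Ratio ≈ 1.12:1


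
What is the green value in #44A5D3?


Color: #44A5D3
R = 44 = 68
G = A5 = 165
B = D3 = 211
Green = 165


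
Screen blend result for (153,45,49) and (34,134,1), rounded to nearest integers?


Screen: C = 255 - (255-A)×(255-B)/255, rounded to nearest integer
R: 255 - (255-153)×(255-34)/255 = 255 - 22542/255 ≈ 255 - 88.400 = 166.600 → 167
G: 255 - (255-45)×(255-134)/255 = 255 - 25410/255 ≈ 255 - 99.647 = 155.353 → 155
B: 255 - (255-49)×(255-1)/255 = 255 - 52324/255 ≈ 255 - 205.192 = 49.808 → 50
= RGB(167, 155, 50)


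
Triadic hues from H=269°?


Triadic: equally spaced at 120° intervals
H1 = 269°
H2 = (269 + 120) mod 360 = 29°
H3 = (269 + 240) mod 360 = 149°
Triadic = 269°, 29°, 149°


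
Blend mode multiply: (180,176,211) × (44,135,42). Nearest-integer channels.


Multiply: C = A×B/255, rounded to nearest integer
R: 180×44/255 = 7920/255 ≈ 31.059 → 31
G: 176×135/255 = 23760/255 ≈ 93.176 → 93
B: 211×42/255 = 8862/255 ≈ 34.753 → 35
= RGB(31, 93, 35)


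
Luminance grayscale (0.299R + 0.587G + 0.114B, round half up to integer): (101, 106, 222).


Gray = 0.299×R + 0.587×G + 0.114×B
Gray = 0.299×101 + 0.587×106 + 0.114×222
Gray = 30.199 + 62.222 + 25.308
Gray = 117.729 → round half up → 118
Gray = 118


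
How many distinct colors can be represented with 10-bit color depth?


Colors = 2^bits = 2^10
= 1,024 colors


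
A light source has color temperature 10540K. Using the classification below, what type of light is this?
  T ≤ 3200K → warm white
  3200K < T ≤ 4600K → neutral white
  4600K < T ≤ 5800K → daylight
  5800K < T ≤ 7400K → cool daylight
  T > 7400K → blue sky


Temperature: 10540K
10540K > 7400K → blue sky
Classification: blue sky


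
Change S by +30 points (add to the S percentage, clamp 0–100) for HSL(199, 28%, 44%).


Original S = 28%
Adjustment = +30 percentage points
New S = 28 + (30) = 58
Clamp to [0, 100] → 58
= HSL(199°, 58%, 44%)


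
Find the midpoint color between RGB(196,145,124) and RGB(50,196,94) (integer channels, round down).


Midpoint: each channel = ⌊(C₁+C₂)/2⌋
R: ⌊(196+50)/2⌋ = 123
G: ⌊(145+196)/2⌋ = 170
B: ⌊(124+94)/2⌋ = 109
= RGB(123, 170, 109)


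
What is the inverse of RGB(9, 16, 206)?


Invert: (255-R, 255-G, 255-B)
R: 255-9 = 246
G: 255-16 = 239
B: 255-206 = 49
= RGB(246, 239, 49)


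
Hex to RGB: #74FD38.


74 → 116 (R)
FD → 253 (G)
38 → 56 (B)
= RGB(116, 253, 56)


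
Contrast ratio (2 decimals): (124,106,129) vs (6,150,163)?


Linearize each sRGB channel c=v/255: c/12.92 if c ≤ 0.04045 else ((c+0.055)/1.055)^2.4
L = 0.2126×R_lin + 0.7152×G_lin + 0.0722×B_lin
Color 1 (124,106,129):
  R=124: 124/255≈0.4863 > 0.04045 → ((0.4863+0.055)/1.055)^2.4 ≈ 0.20156
  G=106: 106/255≈0.4157 > 0.04045 → ((0.4157+0.055)/1.055)^2.4 ≈ 0.14413
  B=129: 129/255≈0.5059 > 0.04045 → ((0.5059+0.055)/1.055)^2.4 ≈ 0.21953
  L1 = 0.2126×0.20156 + 0.7152×0.14413 + 0.0722×0.21953 ≈ 0.16178
Color 2 (6,150,163):
  R=6: 6/255≈0.0235 ≤ 0.04045 → 0.0235/12.92 ≈ 0.00182
  G=150: 150/255≈0.5882 > 0.04045 → ((0.5882+0.055)/1.055)^2.4 ≈ 0.30499
  B=163: 163/255≈0.6392 > 0.04045 → ((0.6392+0.055)/1.055)^2.4 ≈ 0.36625
  L2 = 0.2126×0.00182 + 0.7152×0.30499 + 0.0722×0.36625 ≈ 0.24496
Lighter = 0.24496, Darker = 0.16178
Ratio = (L_lighter + 0.05) / (L_darker + 0.05)
Ratio = (0.24496 + 0.05) / (0.16178 + 0.05) = 0.29496 / 0.21178 ≈ 1.3927
Ratio ≈ 1.39:1


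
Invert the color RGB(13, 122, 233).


Invert: (255-R, 255-G, 255-B)
R: 255-13 = 242
G: 255-122 = 133
B: 255-233 = 22
= RGB(242, 133, 22)


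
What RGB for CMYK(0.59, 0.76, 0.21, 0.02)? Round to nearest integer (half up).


R = 255 × (1-C) × (1-K) = 255 × 0.41 × 0.98 = 102.459 → 102
G = 255 × (1-M) × (1-K) = 255 × 0.24 × 0.98 = 59.976 → 60
B = 255 × (1-Y) × (1-K) = 255 × 0.79 × 0.98 = 197.421 → 197
= RGB(102, 60, 197)


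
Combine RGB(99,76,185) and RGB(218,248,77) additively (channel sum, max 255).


Additive: each channel = min(255, C₁+C₂)
R: 99+218 = 317 → 255
G: 76+248 = 324 → 255
B: 185+77 = 262 → 255
= RGB(255, 255, 255)


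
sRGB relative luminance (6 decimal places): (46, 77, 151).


Linearize each channel (sRGB transfer function): c = v/255; c_lin = c/12.92 if c ≤ 0.04045, else ((c+0.055)/1.055)^2.4
  R: 46/255 ≈ 0.180392 > 0.04045 → ((0.180392+0.055)/1.055)^2.4 ≈ 0.027321
  G: 77/255 ≈ 0.301961 > 0.04045 → ((0.301961+0.055)/1.055)^2.4 ≈ 0.074214
  B: 151/255 ≈ 0.592157 > 0.04045 → ((0.592157+0.055)/1.055)^2.4 ≈ 0.309469
R_lin = 0.027321, G_lin = 0.074214, B_lin = 0.309469
L = 0.2126×R + 0.7152×G + 0.0722×B
L = 0.2126×0.027321 + 0.7152×0.074214 + 0.0722×0.309469
L ≈ 0.081230


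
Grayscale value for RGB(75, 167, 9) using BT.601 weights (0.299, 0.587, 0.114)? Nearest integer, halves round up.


Gray = 0.299×R + 0.587×G + 0.114×B
Gray = 0.299×75 + 0.587×167 + 0.114×9
Gray = 22.425 + 98.029 + 1.026
Gray = 121.480 → round half up → 121
Gray = 121


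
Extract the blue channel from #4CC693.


Color: #4CC693
R = 4C = 76
G = C6 = 198
B = 93 = 147
Blue = 147


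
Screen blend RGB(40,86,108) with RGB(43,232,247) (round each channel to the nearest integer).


Screen: C = 255 - (255-A)×(255-B)/255, rounded to nearest integer
R: 255 - (255-40)×(255-43)/255 = 255 - 45580/255 ≈ 255 - 178.745 = 76.255 → 76
G: 255 - (255-86)×(255-232)/255 = 255 - 3887/255 ≈ 255 - 15.243 = 239.757 → 240
B: 255 - (255-108)×(255-247)/255 = 255 - 1176/255 ≈ 255 - 4.612 = 250.388 → 250
= RGB(76, 240, 250)


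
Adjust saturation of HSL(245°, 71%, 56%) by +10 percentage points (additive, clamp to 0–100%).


Original S = 71%
Adjustment = +10 percentage points
New S = 71 + (10) = 81
Clamp to [0, 100] → 81
= HSL(245°, 81%, 56%)


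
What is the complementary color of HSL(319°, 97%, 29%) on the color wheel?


Complement = opposite side of color wheel = hue + 180°
H' = (319 + 180) mod 360 = 139°
S and L unchanged.
= HSL(139°, 97%, 29%)


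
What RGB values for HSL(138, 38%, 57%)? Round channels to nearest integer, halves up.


H=138°, S=0.38, L=0.57
C = (1-|2L-1|)×S = (1-|0.14|)×0.38 = 0.3268
H' = H/60 = 138/60 ≈ 2.3000; X = C×(1-|H' mod 2 - 1|) = 0.09804
m = L - C/2 = 0.57 - 0.1634 = 0.4066
Sector ⌊H'⌋ = 2 → (R',G',B') = (0.0, 0.3268, 0.09804)
RGB = ((R'+m)×255, (G'+m)×255, (B'+m)×255) = (103.683, 187.017, 128.6832)
Round half up → RGB(104, 187, 129)


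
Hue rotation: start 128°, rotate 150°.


New hue = (H + rotation) mod 360
New hue = (128 + 150) mod 360
= 278 mod 360
= 278°


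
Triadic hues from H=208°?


Triadic: equally spaced at 120° intervals
H1 = 208°
H2 = (208 + 120) mod 360 = 328°
H3 = (208 + 240) mod 360 = 88°
Triadic = 208°, 328°, 88°


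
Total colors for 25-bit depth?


Colors = 2^bits = 2^25
= 33,554,432 colors


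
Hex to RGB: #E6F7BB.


E6 → 230 (R)
F7 → 247 (G)
BB → 187 (B)
= RGB(230, 247, 187)


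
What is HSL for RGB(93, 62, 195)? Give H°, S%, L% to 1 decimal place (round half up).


Normalize: R'=93/255≈0.3647, G'=62/255≈0.2431, B'=195/255≈0.7647
Max=195/255, Min=62/255, Δ=Max-Min=133/255
L = (Max+Min)/2 = (195+62)/510 = 257/510 = 0.50392… → L = 50.4%
L > 0.5 → S = Δ/(2-Max-Min) = 133/(510-195-62) = 133/253 = 0.52569… → S = 52.6%
(the 1/255 factors cancel in S and H, so raw channel differences can be used)
Max is B' → H = 60 × ((R-G)/Δ + 4) = 60 × ((93-62)/133 + 4)
  31/133 + 4 = 0.2330… + 4 = 4.2330…
  H = 60 × 4.2330… = 253.984…° → H = 254.0°
= HSL(254.0°, 52.6%, 50.4%)


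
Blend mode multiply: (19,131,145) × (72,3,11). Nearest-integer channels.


Multiply: C = A×B/255, rounded to nearest integer
R: 19×72/255 = 1368/255 ≈ 5.365 → 5
G: 131×3/255 = 393/255 ≈ 1.541 → 2
B: 145×11/255 = 1595/255 ≈ 6.255 → 6
= RGB(5, 2, 6)


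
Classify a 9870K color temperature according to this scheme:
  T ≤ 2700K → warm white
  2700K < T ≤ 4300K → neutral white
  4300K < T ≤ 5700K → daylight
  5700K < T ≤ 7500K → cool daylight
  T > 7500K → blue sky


Temperature: 9870K
9870K > 7500K → blue sky
Classification: blue sky


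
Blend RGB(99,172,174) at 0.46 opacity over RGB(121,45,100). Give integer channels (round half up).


C = α×F + (1-α)×B, with 1-α = 0.54
R: 0.46×99 + 0.54×121 = 45.54 + 65.34 = 110.88 → 111
G: 0.46×172 + 0.54×45 = 79.12 + 24.30 = 103.42 → 103
B: 0.46×174 + 0.54×100 = 80.04 + 54.00 = 134.04 → 134
= RGB(111, 103, 134)


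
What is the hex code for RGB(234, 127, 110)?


R = 234 → EA (hex)
G = 127 → 7F (hex)
B = 110 → 6E (hex)
Hex = #EA7F6E


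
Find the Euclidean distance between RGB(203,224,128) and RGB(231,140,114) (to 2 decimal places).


d = √[(R₁-R₂)² + (G₁-G₂)² + (B₁-B₂)²]
d = √[(203-231)² + (224-140)² + (128-114)²]
d = √[784 + 7056 + 196]
d = √8036
d ≈ 89.64


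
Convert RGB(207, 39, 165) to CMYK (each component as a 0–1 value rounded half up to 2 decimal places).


R'=207/255≈0.8118, G'=39/255≈0.1529, B'=165/255≈0.6471
K = 1 - max(R',G',B') = 1 - 207/255 = 48/255 = 0.18823… → 0.19
(1-R'-K)/(1-K) simplifies to (max-R)/max with max = 207:
C = (207-207)/207 = 0/207 = 0 → 0.00
M = (207-39)/207 = 168/207 = 0.81159… → 0.81
Y = (207-165)/207 = 42/207 = 0.20289… → 0.20
= CMYK(0.00, 0.81, 0.20, 0.19)


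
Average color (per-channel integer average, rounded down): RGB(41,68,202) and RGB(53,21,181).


Midpoint: each channel = ⌊(C₁+C₂)/2⌋
R: ⌊(41+53)/2⌋ = 47
G: ⌊(68+21)/2⌋ = 44
B: ⌊(202+181)/2⌋ = 191
= RGB(47, 44, 191)


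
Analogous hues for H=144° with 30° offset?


Base hue: 144°
Left analog: (144 - 30) mod 360 = 114°
Right analog: (144 + 30) mod 360 = 174°
Analogous hues = 114° and 174°


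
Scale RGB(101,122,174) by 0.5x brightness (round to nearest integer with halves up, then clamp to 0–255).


Multiply each channel by 0.5, round half up, clamp to [0, 255]
R: 101×0.5 = 50.5 → round → 51
G: 122×0.5 = 61
B: 174×0.5 = 87
= RGB(51, 61, 87)


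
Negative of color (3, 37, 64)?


Invert: (255-R, 255-G, 255-B)
R: 255-3 = 252
G: 255-37 = 218
B: 255-64 = 191
= RGB(252, 218, 191)


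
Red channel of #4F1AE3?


Color: #4F1AE3
R = 4F = 79
G = 1A = 26
B = E3 = 227
Red = 79


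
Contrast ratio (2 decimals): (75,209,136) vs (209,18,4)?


Linearize each sRGB channel c=v/255: c/12.92 if c ≤ 0.04045 else ((c+0.055)/1.055)^2.4
L = 0.2126×R_lin + 0.7152×G_lin + 0.0722×B_lin
Color 1 (75,209,136):
  R=75: 75/255≈0.2941 > 0.04045 → ((0.2941+0.055)/1.055)^2.4 ≈ 0.07036
  G=209: 209/255≈0.8196 > 0.04045 → ((0.8196+0.055)/1.055)^2.4 ≈ 0.63760
  B=136: 136/255≈0.5333 > 0.04045 → ((0.5333+0.055)/1.055)^2.4 ≈ 0.24620
  L1 = 0.2126×0.07036 + 0.7152×0.63760 + 0.0722×0.24620 ≈ 0.48874
Color 2 (209,18,4):
  R=209: 209/255≈0.8196 > 0.04045 → ((0.8196+0.055)/1.055)^2.4 ≈ 0.63760
  G=18: 18/255≈0.0706 > 0.04045 → ((0.0706+0.055)/1.055)^2.4 ≈ 0.00605
  B=4: 4/255≈0.0157 ≤ 0.04045 → 0.0157/12.92 ≈ 0.00121
  L2 = 0.2126×0.63760 + 0.7152×0.00605 + 0.0722×0.00121 ≈ 0.13997
Lighter = 0.48874, Darker = 0.13997
Ratio = (L_lighter + 0.05) / (L_darker + 0.05)
Ratio = (0.48874 + 0.05) / (0.13997 + 0.05) = 0.53874 / 0.18997 ≈ 2.8360
Ratio ≈ 2.84:1


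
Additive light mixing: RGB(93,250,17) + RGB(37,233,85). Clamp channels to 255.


Additive: each channel = min(255, C₁+C₂)
R: 93+37 = 130 → 130
G: 250+233 = 483 → 255
B: 17+85 = 102 → 102
= RGB(130, 255, 102)


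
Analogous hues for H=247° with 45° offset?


Base hue: 247°
Left analog: (247 - 45) mod 360 = 202°
Right analog: (247 + 45) mod 360 = 292°
Analogous hues = 202° and 292°


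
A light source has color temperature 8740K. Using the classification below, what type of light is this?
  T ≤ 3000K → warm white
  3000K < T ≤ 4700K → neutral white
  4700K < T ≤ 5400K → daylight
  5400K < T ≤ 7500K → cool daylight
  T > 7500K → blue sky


Temperature: 8740K
8740K > 7500K → blue sky
Classification: blue sky


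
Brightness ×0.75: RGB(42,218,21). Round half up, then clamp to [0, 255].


Multiply each channel by 0.75, round half up, clamp to [0, 255]
R: 42×0.75 = 31.5 → round → 32
G: 218×0.75 = 163.5 → round → 164
B: 21×0.75 = 15.75 → round → 16
= RGB(32, 164, 16)


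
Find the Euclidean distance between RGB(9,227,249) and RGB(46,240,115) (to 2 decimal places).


d = √[(R₁-R₂)² + (G₁-G₂)² + (B₁-B₂)²]
d = √[(9-46)² + (227-240)² + (249-115)²]
d = √[1369 + 169 + 17956]
d = √19494
d ≈ 139.62


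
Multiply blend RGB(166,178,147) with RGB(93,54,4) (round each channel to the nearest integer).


Multiply: C = A×B/255, rounded to nearest integer
R: 166×93/255 = 15438/255 ≈ 60.541 → 61
G: 178×54/255 = 9612/255 ≈ 37.694 → 38
B: 147×4/255 = 588/255 ≈ 2.306 → 2
= RGB(61, 38, 2)


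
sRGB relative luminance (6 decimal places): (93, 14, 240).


Linearize each channel (sRGB transfer function): c = v/255; c_lin = c/12.92 if c ≤ 0.04045, else ((c+0.055)/1.055)^2.4
  R: 93/255 ≈ 0.364706 > 0.04045 → ((0.364706+0.055)/1.055)^2.4 ≈ 0.109462
  G: 14/255 ≈ 0.054902 > 0.04045 → ((0.054902+0.055)/1.055)^2.4 ≈ 0.004391
  B: 240/255 ≈ 0.941176 > 0.04045 → ((0.941176+0.055)/1.055)^2.4 ≈ 0.871367
R_lin = 0.109462, G_lin = 0.004391, B_lin = 0.871367
L = 0.2126×R + 0.7152×G + 0.0722×B
L = 0.2126×0.109462 + 0.7152×0.004391 + 0.0722×0.871367
L ≈ 0.089325


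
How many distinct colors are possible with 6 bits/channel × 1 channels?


Total bits = 6 bits/channel × 1 channels = 6 bits
Distinct colors = 2^6
= 64 colors


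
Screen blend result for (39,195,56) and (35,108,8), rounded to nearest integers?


Screen: C = 255 - (255-A)×(255-B)/255, rounded to nearest integer
R: 255 - (255-39)×(255-35)/255 = 255 - 47520/255 ≈ 255 - 186.353 = 68.647 → 69
G: 255 - (255-195)×(255-108)/255 = 255 - 8820/255 ≈ 255 - 34.588 = 220.412 → 220
B: 255 - (255-56)×(255-8)/255 = 255 - 49153/255 ≈ 255 - 192.757 = 62.243 → 62
= RGB(69, 220, 62)


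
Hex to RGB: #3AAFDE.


3A → 58 (R)
AF → 175 (G)
DE → 222 (B)
= RGB(58, 175, 222)


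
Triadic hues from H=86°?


Triadic: equally spaced at 120° intervals
H1 = 86°
H2 = (86 + 120) mod 360 = 206°
H3 = (86 + 240) mod 360 = 326°
Triadic = 86°, 206°, 326°


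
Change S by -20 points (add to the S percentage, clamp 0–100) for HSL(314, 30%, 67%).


Original S = 30%
Adjustment = -20 percentage points
New S = 30 + (-20) = 10
Clamp to [0, 100] → 10
= HSL(314°, 10%, 67%)


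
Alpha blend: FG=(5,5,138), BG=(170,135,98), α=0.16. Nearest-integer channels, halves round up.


C = α×F + (1-α)×B, with 1-α = 0.84
R: 0.16×5 + 0.84×170 = 0.80 + 142.80 = 143.60 → 144
G: 0.16×5 + 0.84×135 = 0.80 + 113.40 = 114.20 → 114
B: 0.16×138 + 0.84×98 = 22.08 + 82.32 = 104.40 → 104
= RGB(144, 114, 104)


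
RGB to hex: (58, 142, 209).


R = 58 → 3A (hex)
G = 142 → 8E (hex)
B = 209 → D1 (hex)
Hex = #3A8ED1


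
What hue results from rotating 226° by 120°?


New hue = (H + rotation) mod 360
New hue = (226 + 120) mod 360
= 346 mod 360
= 346°


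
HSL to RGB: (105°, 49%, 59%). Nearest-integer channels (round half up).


H=105°, S=0.49, L=0.59
C = (1-|2L-1|)×S = (1-|0.18|)×0.49 = 0.4018
H' = H/60 = 105/60 ≈ 1.7500; X = C×(1-|H' mod 2 - 1|) = 0.10045
m = L - C/2 = 0.59 - 0.2009 = 0.3891
Sector ⌊H'⌋ = 1 → (R',G',B') = (0.10045, 0.4018, 0.0)
RGB = ((R'+m)×255, (G'+m)×255, (B'+m)×255) = (124.83525, 201.6795, 99.2205)
Round half up → RGB(125, 202, 99)


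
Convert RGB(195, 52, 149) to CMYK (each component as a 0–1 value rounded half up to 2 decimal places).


R'=195/255≈0.7647, G'=52/255≈0.2039, B'=149/255≈0.5843
K = 1 - max(R',G',B') = 1 - 195/255 = 60/255 = 0.23529… → 0.24
(1-R'-K)/(1-K) simplifies to (max-R)/max with max = 195:
C = (195-195)/195 = 0/195 = 0 → 0.00
M = (195-52)/195 = 143/195 = 0.73333… → 0.73
Y = (195-149)/195 = 46/195 = 0.23589… → 0.24
= CMYK(0.00, 0.73, 0.24, 0.24)


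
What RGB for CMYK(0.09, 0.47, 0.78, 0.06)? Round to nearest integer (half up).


R = 255 × (1-C) × (1-K) = 255 × 0.91 × 0.94 = 218.127 → 218
G = 255 × (1-M) × (1-K) = 255 × 0.53 × 0.94 = 127.041 → 127
B = 255 × (1-Y) × (1-K) = 255 × 0.22 × 0.94 = 52.734 → 53
= RGB(218, 127, 53)


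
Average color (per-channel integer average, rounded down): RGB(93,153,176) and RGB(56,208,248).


Midpoint: each channel = ⌊(C₁+C₂)/2⌋
R: ⌊(93+56)/2⌋ = 74
G: ⌊(153+208)/2⌋ = 180
B: ⌊(176+248)/2⌋ = 212
= RGB(74, 180, 212)


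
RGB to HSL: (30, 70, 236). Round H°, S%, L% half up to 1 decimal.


Normalize: R'=30/255≈0.1176, G'=70/255≈0.2745, B'=236/255≈0.9255
Max=236/255, Min=30/255, Δ=Max-Min=206/255
L = (Max+Min)/2 = (236+30)/510 = 266/510 = 0.52156… → L = 52.2%
L > 0.5 → S = Δ/(2-Max-Min) = 206/(510-236-30) = 206/244 = 0.84426… → S = 84.4%
(the 1/255 factors cancel in S and H, so raw channel differences can be used)
Max is B' → H = 60 × ((R-G)/Δ + 4) = 60 × ((30-70)/206 + 4)
  -40/206 + 4 = -0.1941… + 4 = 3.8058…
  H = 60 × 3.8058… = 228.349…° → H = 228.3°
= HSL(228.3°, 84.4%, 52.2%)


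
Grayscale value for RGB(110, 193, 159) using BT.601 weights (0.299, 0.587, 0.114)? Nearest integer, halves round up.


Gray = 0.299×R + 0.587×G + 0.114×B
Gray = 0.299×110 + 0.587×193 + 0.114×159
Gray = 32.890 + 113.291 + 18.126
Gray = 164.307 → round half up → 164
Gray = 164


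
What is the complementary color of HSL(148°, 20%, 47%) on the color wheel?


Complement = opposite side of color wheel = hue + 180°
H' = (148 + 180) mod 360 = 328°
S and L unchanged.
= HSL(328°, 20%, 47%)


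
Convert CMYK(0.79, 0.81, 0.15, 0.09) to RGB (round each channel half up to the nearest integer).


R = 255 × (1-C) × (1-K) = 255 × 0.21 × 0.91 = 48.7305 → 49
G = 255 × (1-M) × (1-K) = 255 × 0.19 × 0.91 = 44.0895 → 44
B = 255 × (1-Y) × (1-K) = 255 × 0.85 × 0.91 = 197.2425 → 197
= RGB(49, 44, 197)


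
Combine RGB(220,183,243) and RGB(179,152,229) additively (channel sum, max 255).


Additive: each channel = min(255, C₁+C₂)
R: 220+179 = 399 → 255
G: 183+152 = 335 → 255
B: 243+229 = 472 → 255
= RGB(255, 255, 255)


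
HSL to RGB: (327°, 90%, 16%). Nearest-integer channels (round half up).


H=327°, S=0.90, L=0.16
C = (1-|2L-1|)×S = (1-|-0.68|)×0.90 = 0.288
H' = H/60 = 327/60 ≈ 5.4500; X = C×(1-|H' mod 2 - 1|) = 0.1584
m = L - C/2 = 0.16 - 0.144 = 0.016
Sector ⌊H'⌋ = 5 → (R',G',B') = (0.288, 0.0, 0.1584)
RGB = ((R'+m)×255, (G'+m)×255, (B'+m)×255) = (77.52, 4.08, 44.472)
Round half up → RGB(78, 4, 44)


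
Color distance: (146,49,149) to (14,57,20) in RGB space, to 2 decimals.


d = √[(R₁-R₂)² + (G₁-G₂)² + (B₁-B₂)²]
d = √[(146-14)² + (49-57)² + (149-20)²]
d = √[17424 + 64 + 16641]
d = √34129
d ≈ 184.74


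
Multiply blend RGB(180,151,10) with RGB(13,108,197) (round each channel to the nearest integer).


Multiply: C = A×B/255, rounded to nearest integer
R: 180×13/255 = 2340/255 ≈ 9.176 → 9
G: 151×108/255 = 16308/255 ≈ 63.953 → 64
B: 10×197/255 = 1970/255 ≈ 7.725 → 8
= RGB(9, 64, 8)


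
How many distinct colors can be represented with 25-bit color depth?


Colors = 2^bits = 2^25
= 33,554,432 colors


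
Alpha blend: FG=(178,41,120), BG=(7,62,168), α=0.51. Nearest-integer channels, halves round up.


C = α×F + (1-α)×B, with 1-α = 0.49
R: 0.51×178 + 0.49×7 = 90.78 + 3.43 = 94.21 → 94
G: 0.51×41 + 0.49×62 = 20.91 + 30.38 = 51.29 → 51
B: 0.51×120 + 0.49×168 = 61.20 + 82.32 = 143.52 → 144
= RGB(94, 51, 144)


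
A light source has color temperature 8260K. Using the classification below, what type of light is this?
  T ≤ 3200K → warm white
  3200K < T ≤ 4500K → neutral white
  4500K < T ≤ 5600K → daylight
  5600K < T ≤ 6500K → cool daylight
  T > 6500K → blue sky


Temperature: 8260K
8260K > 6500K → blue sky
Classification: blue sky


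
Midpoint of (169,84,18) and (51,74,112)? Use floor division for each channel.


Midpoint: each channel = ⌊(C₁+C₂)/2⌋
R: ⌊(169+51)/2⌋ = 110
G: ⌊(84+74)/2⌋ = 79
B: ⌊(18+112)/2⌋ = 65
= RGB(110, 79, 65)


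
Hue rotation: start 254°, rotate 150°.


New hue = (H + rotation) mod 360
New hue = (254 + 150) mod 360
= 404 mod 360
= 44°


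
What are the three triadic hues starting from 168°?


Triadic: equally spaced at 120° intervals
H1 = 168°
H2 = (168 + 120) mod 360 = 288°
H3 = (168 + 240) mod 360 = 48°
Triadic = 168°, 288°, 48°


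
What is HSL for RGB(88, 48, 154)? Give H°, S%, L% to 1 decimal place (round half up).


Normalize: R'=88/255≈0.3451, G'=48/255≈0.1882, B'=154/255≈0.6039
Max=154/255, Min=48/255, Δ=Max-Min=106/255
L = (Max+Min)/2 = (154+48)/510 = 202/510 = 0.39607… → L = 39.6%
L ≤ 0.5 → S = Δ/(Max+Min) = 106/(154+48) = 106/202 = 0.52475… → S = 52.5%
(the 1/255 factors cancel in S and H, so raw channel differences can be used)
Max is B' → H = 60 × ((R-G)/Δ + 4) = 60 × ((88-48)/106 + 4)
  40/106 + 4 = 0.3773… + 4 = 4.3773…
  H = 60 × 4.3773… = 262.641…° → H = 262.6°
= HSL(262.6°, 52.5%, 39.6%)


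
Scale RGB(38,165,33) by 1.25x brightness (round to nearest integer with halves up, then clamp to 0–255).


Multiply each channel by 1.25, round half up, clamp to [0, 255]
R: 38×1.25 = 47.5 → round → 48
G: 165×1.25 = 206.25 → round → 206
B: 33×1.25 = 41.25 → round → 41
= RGB(48, 206, 41)


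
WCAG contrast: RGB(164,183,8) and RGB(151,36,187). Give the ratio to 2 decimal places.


Linearize each sRGB channel c=v/255: c/12.92 if c ≤ 0.04045 else ((c+0.055)/1.055)^2.4
L = 0.2126×R_lin + 0.7152×G_lin + 0.0722×B_lin
Color 1 (164,183,8):
  R=164: 164/255≈0.6431 > 0.04045 → ((0.6431+0.055)/1.055)^2.4 ≈ 0.37124
  G=183: 183/255≈0.7176 > 0.04045 → ((0.7176+0.055)/1.055)^2.4 ≈ 0.47353
  B=8: 8/255≈0.0314 ≤ 0.04045 → 0.0314/12.92 ≈ 0.00243
  L1 = 0.2126×0.37124 + 0.7152×0.47353 + 0.0722×0.00243 ≈ 0.41777
Color 2 (151,36,187):
  R=151: 151/255≈0.5922 > 0.04045 → ((0.5922+0.055)/1.055)^2.4 ≈ 0.30947
  G=36: 36/255≈0.1412 > 0.04045 → ((0.1412+0.055)/1.055)^2.4 ≈ 0.01764
  B=187: 187/255≈0.7333 > 0.04045 → ((0.7333+0.055)/1.055)^2.4 ≈ 0.49693
  L2 = 0.2126×0.30947 + 0.7152×0.01764 + 0.0722×0.49693 ≈ 0.11429
Lighter = 0.41777, Darker = 0.11429
Ratio = (L_lighter + 0.05) / (L_darker + 0.05)
Ratio = (0.41777 + 0.05) / (0.11429 + 0.05) = 0.46777 / 0.16429 ≈ 2.8472
Ratio ≈ 2.85:1


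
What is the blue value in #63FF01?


Color: #63FF01
R = 63 = 99
G = FF = 255
B = 01 = 1
Blue = 1


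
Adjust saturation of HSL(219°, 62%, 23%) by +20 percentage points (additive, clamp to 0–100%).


Original S = 62%
Adjustment = +20 percentage points
New S = 62 + (20) = 82
Clamp to [0, 100] → 82
= HSL(219°, 82%, 23%)


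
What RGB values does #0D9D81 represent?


0D → 13 (R)
9D → 157 (G)
81 → 129 (B)
= RGB(13, 157, 129)
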